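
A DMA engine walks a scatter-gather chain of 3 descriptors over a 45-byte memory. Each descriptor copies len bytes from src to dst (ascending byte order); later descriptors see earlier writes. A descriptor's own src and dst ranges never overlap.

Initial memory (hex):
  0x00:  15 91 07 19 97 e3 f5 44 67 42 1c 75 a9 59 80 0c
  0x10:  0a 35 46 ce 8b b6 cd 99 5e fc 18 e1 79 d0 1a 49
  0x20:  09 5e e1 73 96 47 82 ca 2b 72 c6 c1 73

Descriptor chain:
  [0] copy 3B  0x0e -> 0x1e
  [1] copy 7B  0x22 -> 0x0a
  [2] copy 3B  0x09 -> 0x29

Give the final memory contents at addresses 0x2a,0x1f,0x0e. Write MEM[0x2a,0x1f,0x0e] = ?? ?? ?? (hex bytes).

#0 dst[0x1e+3] := {0x80,0x0c,0x0a}
#1 dst[0x0a+7] := {0xe1,0x73,0x96,0x47,0x82,0xca,0x2b}
#2 dst[0x29+3] := {0x42,0xe1,0x73}
query mem[0x2a]=0xe1, mem[0x1f]=0x0c, mem[0x0e]=0x82

MEM[0x2a,0x1f,0x0e] = e1 0c 82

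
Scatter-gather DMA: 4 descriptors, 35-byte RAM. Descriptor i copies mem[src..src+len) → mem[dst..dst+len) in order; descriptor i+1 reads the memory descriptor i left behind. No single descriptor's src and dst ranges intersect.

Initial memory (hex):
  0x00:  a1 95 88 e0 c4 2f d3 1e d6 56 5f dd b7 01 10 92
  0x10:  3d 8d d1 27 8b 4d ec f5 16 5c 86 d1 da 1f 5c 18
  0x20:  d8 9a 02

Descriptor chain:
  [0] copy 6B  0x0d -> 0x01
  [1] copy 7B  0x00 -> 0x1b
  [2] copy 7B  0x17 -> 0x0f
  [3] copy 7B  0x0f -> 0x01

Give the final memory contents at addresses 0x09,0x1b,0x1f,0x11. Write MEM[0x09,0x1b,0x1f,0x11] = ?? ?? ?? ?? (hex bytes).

[0] 0x0d->0x01 len=6 : 01 10 92 3d 8d d1
[1] 0x00->0x1b len=7 : a1 01 10 92 3d 8d d1
[2] 0x17->0x0f len=7 : f5 16 5c 86 a1 01 10
[3] 0x0f->0x01 len=7 : f5 16 5c 86 a1 01 10
query mem[0x09]=0x56, mem[0x1b]=0xa1, mem[0x1f]=0x3d, mem[0x11]=0x5c

MEM[0x09,0x1b,0x1f,0x11] = 56 a1 3d 5c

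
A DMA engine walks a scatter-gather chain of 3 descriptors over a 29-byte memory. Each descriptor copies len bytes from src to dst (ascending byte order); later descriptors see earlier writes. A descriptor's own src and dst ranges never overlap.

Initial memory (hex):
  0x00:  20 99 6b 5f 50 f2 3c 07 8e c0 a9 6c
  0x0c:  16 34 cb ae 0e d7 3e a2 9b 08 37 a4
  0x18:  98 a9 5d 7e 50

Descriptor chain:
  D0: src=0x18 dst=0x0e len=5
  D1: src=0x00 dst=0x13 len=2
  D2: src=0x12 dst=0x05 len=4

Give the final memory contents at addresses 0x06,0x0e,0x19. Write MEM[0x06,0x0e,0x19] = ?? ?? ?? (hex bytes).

D0: mem[0x0e..0x12] <- [98 a9 5d 7e 50]
D1: mem[0x13..0x14] <- [20 99]
D2: mem[0x05..0x08] <- [50 20 99 08]
query mem[0x06]=0x20, mem[0x0e]=0x98, mem[0x19]=0xa9

MEM[0x06,0x0e,0x19] = 20 98 a9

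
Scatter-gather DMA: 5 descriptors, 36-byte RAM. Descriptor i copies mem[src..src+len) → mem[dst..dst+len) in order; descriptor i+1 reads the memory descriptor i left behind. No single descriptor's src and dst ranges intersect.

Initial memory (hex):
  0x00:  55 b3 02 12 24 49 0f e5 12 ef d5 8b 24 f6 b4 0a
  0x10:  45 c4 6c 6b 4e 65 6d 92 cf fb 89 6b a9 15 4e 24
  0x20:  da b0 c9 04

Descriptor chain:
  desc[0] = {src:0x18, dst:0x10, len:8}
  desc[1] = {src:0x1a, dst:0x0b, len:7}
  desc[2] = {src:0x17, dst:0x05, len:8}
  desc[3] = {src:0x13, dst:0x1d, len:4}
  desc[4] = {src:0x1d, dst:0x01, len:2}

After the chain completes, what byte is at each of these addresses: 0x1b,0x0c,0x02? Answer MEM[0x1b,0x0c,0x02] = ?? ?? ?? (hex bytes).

  after D0: wrote 8B at 0x10 = cffb896ba9154e24
  after D1: wrote 7B at 0x0b = 896ba9154e24da
  after D2: wrote 8B at 0x05 = 24cffb896ba9154e
  after D3: wrote 4B at 0x1d = 6ba9154e
  after D4: wrote 2B at 0x01 = 6ba9
query mem[0x1b]=0x6b, mem[0x0c]=0x4e, mem[0x02]=0xa9

MEM[0x1b,0x0c,0x02] = 6b 4e a9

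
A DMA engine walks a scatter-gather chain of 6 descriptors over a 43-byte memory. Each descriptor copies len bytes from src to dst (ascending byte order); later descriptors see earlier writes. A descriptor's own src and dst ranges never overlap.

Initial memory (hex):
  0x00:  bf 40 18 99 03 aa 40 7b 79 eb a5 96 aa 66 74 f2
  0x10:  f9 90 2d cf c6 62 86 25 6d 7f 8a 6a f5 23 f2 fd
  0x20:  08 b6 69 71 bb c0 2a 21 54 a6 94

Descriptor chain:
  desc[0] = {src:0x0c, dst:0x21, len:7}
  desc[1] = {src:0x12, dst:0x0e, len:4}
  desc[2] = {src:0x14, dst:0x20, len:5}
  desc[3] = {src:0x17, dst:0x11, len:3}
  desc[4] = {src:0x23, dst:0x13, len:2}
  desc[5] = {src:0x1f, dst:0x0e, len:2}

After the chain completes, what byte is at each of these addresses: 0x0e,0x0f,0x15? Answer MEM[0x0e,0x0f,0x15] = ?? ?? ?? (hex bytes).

MEM[0x0e,0x0f,0x15] = fd c6 62

D0: mem[0x21..0x27] <- [aa 66 74 f2 f9 90 2d]
D1: mem[0x0e..0x11] <- [2d cf c6 62]
D2: mem[0x20..0x24] <- [c6 62 86 25 6d]
D3: mem[0x11..0x13] <- [25 6d 7f]
D4: mem[0x13..0x14] <- [25 6d]
D5: mem[0x0e..0x0f] <- [fd c6]
query mem[0x0e]=0xfd, mem[0x0f]=0xc6, mem[0x15]=0x62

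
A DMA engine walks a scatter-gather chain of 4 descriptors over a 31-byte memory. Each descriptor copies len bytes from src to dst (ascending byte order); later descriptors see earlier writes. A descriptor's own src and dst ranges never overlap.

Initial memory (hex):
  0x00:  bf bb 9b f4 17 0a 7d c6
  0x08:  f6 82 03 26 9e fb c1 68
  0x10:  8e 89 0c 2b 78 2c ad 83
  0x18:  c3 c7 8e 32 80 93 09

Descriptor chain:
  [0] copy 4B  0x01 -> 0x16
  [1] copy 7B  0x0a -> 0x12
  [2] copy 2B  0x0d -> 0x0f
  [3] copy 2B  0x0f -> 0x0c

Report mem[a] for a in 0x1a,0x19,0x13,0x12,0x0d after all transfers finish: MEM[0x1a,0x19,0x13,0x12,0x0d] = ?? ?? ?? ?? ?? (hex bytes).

MEM[0x1a,0x19,0x13,0x12,0x0d] = 8e 17 26 03 c1

  after D0: wrote 4B at 0x16 = bb9bf417
  after D1: wrote 7B at 0x12 = 03269efbc1688e
  after D2: wrote 2B at 0x0f = fbc1
  after D3: wrote 2B at 0x0c = fbc1
query mem[0x1a]=0x8e, mem[0x19]=0x17, mem[0x13]=0x26, mem[0x12]=0x03, mem[0x0d]=0xc1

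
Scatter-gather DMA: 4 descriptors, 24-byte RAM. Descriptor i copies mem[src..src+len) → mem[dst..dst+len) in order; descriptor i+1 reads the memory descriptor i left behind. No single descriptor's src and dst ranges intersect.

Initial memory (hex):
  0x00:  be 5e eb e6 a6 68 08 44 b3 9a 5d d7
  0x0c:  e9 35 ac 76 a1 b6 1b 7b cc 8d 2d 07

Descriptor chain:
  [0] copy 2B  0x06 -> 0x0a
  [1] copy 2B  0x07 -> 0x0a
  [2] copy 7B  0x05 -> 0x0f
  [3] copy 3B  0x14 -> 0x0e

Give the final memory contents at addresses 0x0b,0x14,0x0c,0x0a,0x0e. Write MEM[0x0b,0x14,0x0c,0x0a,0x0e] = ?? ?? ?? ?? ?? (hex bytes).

MEM[0x0b,0x14,0x0c,0x0a,0x0e] = b3 44 e9 44 44

  after D0: wrote 2B at 0x0a = 0844
  after D1: wrote 2B at 0x0a = 44b3
  after D2: wrote 7B at 0x0f = 680844b39a44b3
  after D3: wrote 3B at 0x0e = 44b32d
query mem[0x0b]=0xb3, mem[0x14]=0x44, mem[0x0c]=0xe9, mem[0x0a]=0x44, mem[0x0e]=0x44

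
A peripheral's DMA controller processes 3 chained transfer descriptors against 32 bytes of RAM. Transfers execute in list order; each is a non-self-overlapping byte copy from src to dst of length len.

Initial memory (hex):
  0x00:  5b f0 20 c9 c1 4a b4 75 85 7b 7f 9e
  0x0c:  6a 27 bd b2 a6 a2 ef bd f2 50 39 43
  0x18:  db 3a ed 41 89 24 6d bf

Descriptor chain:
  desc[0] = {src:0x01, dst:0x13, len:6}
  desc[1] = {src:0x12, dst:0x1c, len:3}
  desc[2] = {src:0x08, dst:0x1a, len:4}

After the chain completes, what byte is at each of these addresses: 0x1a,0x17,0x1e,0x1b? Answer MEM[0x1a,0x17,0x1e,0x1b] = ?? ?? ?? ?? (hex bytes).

MEM[0x1a,0x17,0x1e,0x1b] = 85 4a 20 7b

#0 dst[0x13+6] := {0xf0,0x20,0xc9,0xc1,0x4a,0xb4}
#1 dst[0x1c+3] := {0xef,0xf0,0x20}
#2 dst[0x1a+4] := {0x85,0x7b,0x7f,0x9e}
query mem[0x1a]=0x85, mem[0x17]=0x4a, mem[0x1e]=0x20, mem[0x1b]=0x7b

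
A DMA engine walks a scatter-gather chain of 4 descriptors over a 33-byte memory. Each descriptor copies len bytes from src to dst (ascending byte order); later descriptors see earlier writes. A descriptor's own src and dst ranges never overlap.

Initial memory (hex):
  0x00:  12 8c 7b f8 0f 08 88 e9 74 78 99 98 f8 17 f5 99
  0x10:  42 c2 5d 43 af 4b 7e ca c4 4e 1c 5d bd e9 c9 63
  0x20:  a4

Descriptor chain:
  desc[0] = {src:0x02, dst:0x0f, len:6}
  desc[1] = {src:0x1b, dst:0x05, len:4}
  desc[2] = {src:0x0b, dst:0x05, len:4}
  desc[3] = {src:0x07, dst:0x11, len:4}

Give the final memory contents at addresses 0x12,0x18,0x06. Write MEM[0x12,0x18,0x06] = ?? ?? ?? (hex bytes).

  after D0: wrote 6B at 0x0f = 7bf80f0888e9
  after D1: wrote 4B at 0x05 = 5dbde9c9
  after D2: wrote 4B at 0x05 = 98f817f5
  after D3: wrote 4B at 0x11 = 17f57899
query mem[0x12]=0xf5, mem[0x18]=0xc4, mem[0x06]=0xf8

MEM[0x12,0x18,0x06] = f5 c4 f8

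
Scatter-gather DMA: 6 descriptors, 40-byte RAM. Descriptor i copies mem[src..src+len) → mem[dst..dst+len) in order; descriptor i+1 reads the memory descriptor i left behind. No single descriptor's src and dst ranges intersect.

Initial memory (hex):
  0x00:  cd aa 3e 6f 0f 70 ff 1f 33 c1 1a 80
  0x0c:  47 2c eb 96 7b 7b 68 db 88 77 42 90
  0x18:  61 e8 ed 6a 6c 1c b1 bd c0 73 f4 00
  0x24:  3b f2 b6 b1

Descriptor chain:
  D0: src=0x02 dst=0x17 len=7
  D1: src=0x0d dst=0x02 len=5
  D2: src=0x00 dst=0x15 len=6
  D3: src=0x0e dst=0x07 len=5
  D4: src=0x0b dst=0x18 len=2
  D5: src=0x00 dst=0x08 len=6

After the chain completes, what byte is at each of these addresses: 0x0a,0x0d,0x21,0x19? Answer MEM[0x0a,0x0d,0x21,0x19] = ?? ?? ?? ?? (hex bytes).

MEM[0x0a,0x0d,0x21,0x19] = 2c 7b 73 47

[0] 0x02->0x17 len=7 : 3e 6f 0f 70 ff 1f 33
[1] 0x0d->0x02 len=5 : 2c eb 96 7b 7b
[2] 0x00->0x15 len=6 : cd aa 2c eb 96 7b
[3] 0x0e->0x07 len=5 : eb 96 7b 7b 68
[4] 0x0b->0x18 len=2 : 68 47
[5] 0x00->0x08 len=6 : cd aa 2c eb 96 7b
query mem[0x0a]=0x2c, mem[0x0d]=0x7b, mem[0x21]=0x73, mem[0x19]=0x47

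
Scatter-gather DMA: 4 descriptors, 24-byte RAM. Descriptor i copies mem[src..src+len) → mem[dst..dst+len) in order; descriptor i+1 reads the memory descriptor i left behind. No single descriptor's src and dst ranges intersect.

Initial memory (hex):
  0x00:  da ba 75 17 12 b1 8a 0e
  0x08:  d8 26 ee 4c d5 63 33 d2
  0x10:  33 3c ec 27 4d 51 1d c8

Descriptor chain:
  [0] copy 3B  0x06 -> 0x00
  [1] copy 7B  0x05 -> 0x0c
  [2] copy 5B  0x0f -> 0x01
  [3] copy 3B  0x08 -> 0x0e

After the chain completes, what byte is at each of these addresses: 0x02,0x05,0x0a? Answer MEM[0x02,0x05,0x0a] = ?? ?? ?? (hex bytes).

MEM[0x02,0x05,0x0a] = 26 27 ee

#0 dst[0x00+3] := {0x8a,0x0e,0xd8}
#1 dst[0x0c+7] := {0xb1,0x8a,0x0e,0xd8,0x26,0xee,0x4c}
#2 dst[0x01+5] := {0xd8,0x26,0xee,0x4c,0x27}
#3 dst[0x0e+3] := {0xd8,0x26,0xee}
query mem[0x02]=0x26, mem[0x05]=0x27, mem[0x0a]=0xee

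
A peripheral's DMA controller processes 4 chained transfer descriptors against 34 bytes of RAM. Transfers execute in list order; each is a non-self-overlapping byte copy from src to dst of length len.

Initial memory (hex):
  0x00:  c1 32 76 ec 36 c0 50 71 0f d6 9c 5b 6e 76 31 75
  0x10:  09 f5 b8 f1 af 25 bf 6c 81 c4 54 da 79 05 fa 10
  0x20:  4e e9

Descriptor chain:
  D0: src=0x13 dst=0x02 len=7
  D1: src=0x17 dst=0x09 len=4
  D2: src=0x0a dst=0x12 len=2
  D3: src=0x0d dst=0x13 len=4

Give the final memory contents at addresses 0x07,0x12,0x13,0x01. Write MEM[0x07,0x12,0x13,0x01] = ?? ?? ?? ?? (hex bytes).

MEM[0x07,0x12,0x13,0x01] = 81 81 76 32

D0: mem[0x02..0x08] <- [f1 af 25 bf 6c 81 c4]
D1: mem[0x09..0x0c] <- [6c 81 c4 54]
D2: mem[0x12..0x13] <- [81 c4]
D3: mem[0x13..0x16] <- [76 31 75 09]
query mem[0x07]=0x81, mem[0x12]=0x81, mem[0x13]=0x76, mem[0x01]=0x32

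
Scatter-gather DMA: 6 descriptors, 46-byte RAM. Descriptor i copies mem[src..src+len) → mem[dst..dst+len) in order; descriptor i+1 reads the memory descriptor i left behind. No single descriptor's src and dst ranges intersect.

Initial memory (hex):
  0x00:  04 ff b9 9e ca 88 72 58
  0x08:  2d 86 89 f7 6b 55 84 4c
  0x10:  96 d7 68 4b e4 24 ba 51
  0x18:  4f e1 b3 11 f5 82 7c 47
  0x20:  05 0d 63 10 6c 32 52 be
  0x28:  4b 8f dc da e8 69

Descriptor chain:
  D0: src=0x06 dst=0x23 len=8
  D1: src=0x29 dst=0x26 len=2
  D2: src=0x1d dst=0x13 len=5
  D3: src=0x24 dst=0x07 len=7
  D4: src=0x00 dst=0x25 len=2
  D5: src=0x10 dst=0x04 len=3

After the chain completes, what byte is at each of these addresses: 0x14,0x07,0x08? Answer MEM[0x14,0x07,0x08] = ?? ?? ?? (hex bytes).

MEM[0x14,0x07,0x08] = 7c 58 2d

D0: mem[0x23..0x2a] <- [72 58 2d 86 89 f7 6b 55]
D1: mem[0x26..0x27] <- [6b 55]
D2: mem[0x13..0x17] <- [82 7c 47 05 0d]
D3: mem[0x07..0x0d] <- [58 2d 6b 55 f7 6b 55]
D4: mem[0x25..0x26] <- [04 ff]
D5: mem[0x04..0x06] <- [96 d7 68]
query mem[0x14]=0x7c, mem[0x07]=0x58, mem[0x08]=0x2d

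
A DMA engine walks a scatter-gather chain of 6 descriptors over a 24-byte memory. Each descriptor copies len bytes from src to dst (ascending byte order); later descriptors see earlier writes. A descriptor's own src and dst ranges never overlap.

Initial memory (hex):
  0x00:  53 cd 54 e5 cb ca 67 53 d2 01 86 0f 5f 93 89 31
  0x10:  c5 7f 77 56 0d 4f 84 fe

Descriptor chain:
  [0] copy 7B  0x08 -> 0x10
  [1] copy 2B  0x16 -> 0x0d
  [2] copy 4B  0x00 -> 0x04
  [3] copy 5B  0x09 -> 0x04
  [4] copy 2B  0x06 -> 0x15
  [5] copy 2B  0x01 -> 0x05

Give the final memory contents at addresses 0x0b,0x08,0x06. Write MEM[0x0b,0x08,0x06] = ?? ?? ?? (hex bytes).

MEM[0x0b,0x08,0x06] = 0f 89 54

#0 dst[0x10+7] := {0xd2,0x01,0x86,0x0f,0x5f,0x93,0x89}
#1 dst[0x0d+2] := {0x89,0xfe}
#2 dst[0x04+4] := {0x53,0xcd,0x54,0xe5}
#3 dst[0x04+5] := {0x01,0x86,0x0f,0x5f,0x89}
#4 dst[0x15+2] := {0x0f,0x5f}
#5 dst[0x05+2] := {0xcd,0x54}
query mem[0x0b]=0x0f, mem[0x08]=0x89, mem[0x06]=0x54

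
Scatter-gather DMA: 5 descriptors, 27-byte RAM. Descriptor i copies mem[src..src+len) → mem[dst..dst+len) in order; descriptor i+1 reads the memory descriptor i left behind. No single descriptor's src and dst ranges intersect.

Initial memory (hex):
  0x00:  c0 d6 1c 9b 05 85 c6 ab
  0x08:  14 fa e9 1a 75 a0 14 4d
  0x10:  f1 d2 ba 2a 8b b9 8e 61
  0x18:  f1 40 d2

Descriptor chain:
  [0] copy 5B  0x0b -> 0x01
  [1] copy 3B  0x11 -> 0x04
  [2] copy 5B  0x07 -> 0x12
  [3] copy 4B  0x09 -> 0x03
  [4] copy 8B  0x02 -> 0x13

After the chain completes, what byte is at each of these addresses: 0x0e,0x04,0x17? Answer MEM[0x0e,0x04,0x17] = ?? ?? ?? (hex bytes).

MEM[0x0e,0x04,0x17] = 14 e9 75

[0] 0x0b->0x01 len=5 : 1a 75 a0 14 4d
[1] 0x11->0x04 len=3 : d2 ba 2a
[2] 0x07->0x12 len=5 : ab 14 fa e9 1a
[3] 0x09->0x03 len=4 : fa e9 1a 75
[4] 0x02->0x13 len=8 : 75 fa e9 1a 75 ab 14 fa
query mem[0x0e]=0x14, mem[0x04]=0xe9, mem[0x17]=0x75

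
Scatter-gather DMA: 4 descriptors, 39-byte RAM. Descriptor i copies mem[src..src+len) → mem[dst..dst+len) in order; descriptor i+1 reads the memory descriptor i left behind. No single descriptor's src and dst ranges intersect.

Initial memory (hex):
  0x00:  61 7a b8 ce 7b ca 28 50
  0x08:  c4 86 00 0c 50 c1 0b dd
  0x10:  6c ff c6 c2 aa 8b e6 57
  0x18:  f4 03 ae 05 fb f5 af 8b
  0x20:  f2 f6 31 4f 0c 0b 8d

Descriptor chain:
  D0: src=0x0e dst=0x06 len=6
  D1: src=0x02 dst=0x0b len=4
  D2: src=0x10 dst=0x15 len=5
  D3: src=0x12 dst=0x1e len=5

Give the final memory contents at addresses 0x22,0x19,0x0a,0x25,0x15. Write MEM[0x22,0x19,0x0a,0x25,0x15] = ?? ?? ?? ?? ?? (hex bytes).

MEM[0x22,0x19,0x0a,0x25,0x15] = ff aa c6 0b 6c

#0 dst[0x06+6] := {0x0b,0xdd,0x6c,0xff,0xc6,0xc2}
#1 dst[0x0b+4] := {0xb8,0xce,0x7b,0xca}
#2 dst[0x15+5] := {0x6c,0xff,0xc6,0xc2,0xaa}
#3 dst[0x1e+5] := {0xc6,0xc2,0xaa,0x6c,0xff}
query mem[0x22]=0xff, mem[0x19]=0xaa, mem[0x0a]=0xc6, mem[0x25]=0x0b, mem[0x15]=0x6c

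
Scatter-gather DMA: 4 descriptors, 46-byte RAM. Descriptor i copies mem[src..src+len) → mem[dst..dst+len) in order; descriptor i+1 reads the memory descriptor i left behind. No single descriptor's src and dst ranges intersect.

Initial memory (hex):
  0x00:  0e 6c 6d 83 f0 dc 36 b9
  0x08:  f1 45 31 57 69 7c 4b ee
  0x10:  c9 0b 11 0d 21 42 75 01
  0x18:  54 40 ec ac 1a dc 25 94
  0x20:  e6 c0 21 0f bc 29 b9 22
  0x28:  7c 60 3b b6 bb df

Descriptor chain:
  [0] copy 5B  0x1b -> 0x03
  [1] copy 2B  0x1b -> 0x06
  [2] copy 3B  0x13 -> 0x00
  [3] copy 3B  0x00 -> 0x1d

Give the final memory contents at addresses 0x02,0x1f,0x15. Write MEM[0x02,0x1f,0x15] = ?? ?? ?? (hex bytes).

#0 dst[0x03+5] := {0xac,0x1a,0xdc,0x25,0x94}
#1 dst[0x06+2] := {0xac,0x1a}
#2 dst[0x00+3] := {0x0d,0x21,0x42}
#3 dst[0x1d+3] := {0x0d,0x21,0x42}
query mem[0x02]=0x42, mem[0x1f]=0x42, mem[0x15]=0x42

MEM[0x02,0x1f,0x15] = 42 42 42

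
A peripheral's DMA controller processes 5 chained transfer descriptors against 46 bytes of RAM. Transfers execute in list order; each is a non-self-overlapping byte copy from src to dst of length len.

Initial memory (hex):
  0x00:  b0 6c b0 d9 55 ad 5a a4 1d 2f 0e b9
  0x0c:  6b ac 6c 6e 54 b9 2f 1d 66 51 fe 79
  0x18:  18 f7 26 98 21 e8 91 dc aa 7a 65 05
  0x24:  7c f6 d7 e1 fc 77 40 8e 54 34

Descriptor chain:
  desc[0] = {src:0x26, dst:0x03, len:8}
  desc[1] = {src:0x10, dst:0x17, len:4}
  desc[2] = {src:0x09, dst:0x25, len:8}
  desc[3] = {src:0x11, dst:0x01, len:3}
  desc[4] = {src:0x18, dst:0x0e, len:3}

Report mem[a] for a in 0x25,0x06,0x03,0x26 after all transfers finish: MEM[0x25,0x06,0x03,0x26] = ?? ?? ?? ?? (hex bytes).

MEM[0x25,0x06,0x03,0x26] = 54 77 1d 34

D0: mem[0x03..0x0a] <- [d7 e1 fc 77 40 8e 54 34]
D1: mem[0x17..0x1a] <- [54 b9 2f 1d]
D2: mem[0x25..0x2c] <- [54 34 b9 6b ac 6c 6e 54]
D3: mem[0x01..0x03] <- [b9 2f 1d]
D4: mem[0x0e..0x10] <- [b9 2f 1d]
query mem[0x25]=0x54, mem[0x06]=0x77, mem[0x03]=0x1d, mem[0x26]=0x34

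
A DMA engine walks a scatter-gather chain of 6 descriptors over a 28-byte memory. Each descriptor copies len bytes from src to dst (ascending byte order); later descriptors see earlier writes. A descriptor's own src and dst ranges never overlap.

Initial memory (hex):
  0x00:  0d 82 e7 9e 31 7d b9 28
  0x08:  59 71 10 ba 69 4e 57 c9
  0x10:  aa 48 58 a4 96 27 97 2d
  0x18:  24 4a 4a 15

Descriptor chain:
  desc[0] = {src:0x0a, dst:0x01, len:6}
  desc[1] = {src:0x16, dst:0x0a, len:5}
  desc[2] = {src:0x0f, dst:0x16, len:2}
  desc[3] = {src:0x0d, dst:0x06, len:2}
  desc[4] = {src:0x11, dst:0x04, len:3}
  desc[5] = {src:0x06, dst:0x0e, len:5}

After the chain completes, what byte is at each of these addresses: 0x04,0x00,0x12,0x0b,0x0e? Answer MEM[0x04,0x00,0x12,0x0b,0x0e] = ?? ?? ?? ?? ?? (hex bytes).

#0 dst[0x01+6] := {0x10,0xba,0x69,0x4e,0x57,0xc9}
#1 dst[0x0a+5] := {0x97,0x2d,0x24,0x4a,0x4a}
#2 dst[0x16+2] := {0xc9,0xaa}
#3 dst[0x06+2] := {0x4a,0x4a}
#4 dst[0x04+3] := {0x48,0x58,0xa4}
#5 dst[0x0e+5] := {0xa4,0x4a,0x59,0x71,0x97}
query mem[0x04]=0x48, mem[0x00]=0x0d, mem[0x12]=0x97, mem[0x0b]=0x2d, mem[0x0e]=0xa4

MEM[0x04,0x00,0x12,0x0b,0x0e] = 48 0d 97 2d a4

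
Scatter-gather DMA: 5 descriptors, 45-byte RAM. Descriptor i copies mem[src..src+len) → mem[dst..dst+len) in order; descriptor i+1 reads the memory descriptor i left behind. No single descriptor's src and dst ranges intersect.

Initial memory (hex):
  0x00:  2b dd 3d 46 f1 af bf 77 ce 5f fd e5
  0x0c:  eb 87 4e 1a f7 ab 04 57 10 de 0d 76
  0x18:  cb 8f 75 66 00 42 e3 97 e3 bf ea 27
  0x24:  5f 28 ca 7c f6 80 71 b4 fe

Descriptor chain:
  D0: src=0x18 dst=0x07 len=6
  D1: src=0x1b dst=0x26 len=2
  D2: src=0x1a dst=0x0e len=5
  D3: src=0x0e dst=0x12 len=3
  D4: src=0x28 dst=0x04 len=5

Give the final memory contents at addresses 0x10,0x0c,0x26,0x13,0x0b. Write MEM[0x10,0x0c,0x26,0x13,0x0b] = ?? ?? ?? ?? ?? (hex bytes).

MEM[0x10,0x0c,0x26,0x13,0x0b] = 00 42 66 66 00

D0: mem[0x07..0x0c] <- [cb 8f 75 66 00 42]
D1: mem[0x26..0x27] <- [66 00]
D2: mem[0x0e..0x12] <- [75 66 00 42 e3]
D3: mem[0x12..0x14] <- [75 66 00]
D4: mem[0x04..0x08] <- [f6 80 71 b4 fe]
query mem[0x10]=0x00, mem[0x0c]=0x42, mem[0x26]=0x66, mem[0x13]=0x66, mem[0x0b]=0x00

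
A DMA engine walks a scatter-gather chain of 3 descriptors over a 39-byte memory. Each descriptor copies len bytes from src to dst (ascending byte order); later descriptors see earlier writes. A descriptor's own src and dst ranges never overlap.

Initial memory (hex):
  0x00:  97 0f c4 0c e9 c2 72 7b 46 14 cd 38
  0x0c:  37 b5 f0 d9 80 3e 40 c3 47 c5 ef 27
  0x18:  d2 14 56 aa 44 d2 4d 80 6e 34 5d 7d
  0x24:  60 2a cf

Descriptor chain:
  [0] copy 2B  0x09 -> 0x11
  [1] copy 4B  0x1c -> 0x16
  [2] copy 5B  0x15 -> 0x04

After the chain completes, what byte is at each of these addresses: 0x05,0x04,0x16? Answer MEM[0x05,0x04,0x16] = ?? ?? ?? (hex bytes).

  after D0: wrote 2B at 0x11 = 14cd
  after D1: wrote 4B at 0x16 = 44d24d80
  after D2: wrote 5B at 0x04 = c544d24d80
query mem[0x05]=0x44, mem[0x04]=0xc5, mem[0x16]=0x44

MEM[0x05,0x04,0x16] = 44 c5 44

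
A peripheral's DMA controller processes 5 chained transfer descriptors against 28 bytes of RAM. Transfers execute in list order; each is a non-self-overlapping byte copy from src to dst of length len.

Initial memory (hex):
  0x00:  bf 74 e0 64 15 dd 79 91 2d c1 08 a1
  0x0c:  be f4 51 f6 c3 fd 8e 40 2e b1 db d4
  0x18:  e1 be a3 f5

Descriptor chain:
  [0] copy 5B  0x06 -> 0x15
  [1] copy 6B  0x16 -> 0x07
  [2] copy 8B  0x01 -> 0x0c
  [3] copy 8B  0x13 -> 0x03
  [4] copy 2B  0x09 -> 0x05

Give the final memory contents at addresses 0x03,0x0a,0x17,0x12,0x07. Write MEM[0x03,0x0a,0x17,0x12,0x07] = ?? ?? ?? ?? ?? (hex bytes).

MEM[0x03,0x0a,0x17,0x12,0x07] = 2d a3 2d 91 2d

D0: mem[0x15..0x19] <- [79 91 2d c1 08]
D1: mem[0x07..0x0c] <- [91 2d c1 08 a3 f5]
D2: mem[0x0c..0x13] <- [74 e0 64 15 dd 79 91 2d]
D3: mem[0x03..0x0a] <- [2d 2e 79 91 2d c1 08 a3]
D4: mem[0x05..0x06] <- [08 a3]
query mem[0x03]=0x2d, mem[0x0a]=0xa3, mem[0x17]=0x2d, mem[0x12]=0x91, mem[0x07]=0x2d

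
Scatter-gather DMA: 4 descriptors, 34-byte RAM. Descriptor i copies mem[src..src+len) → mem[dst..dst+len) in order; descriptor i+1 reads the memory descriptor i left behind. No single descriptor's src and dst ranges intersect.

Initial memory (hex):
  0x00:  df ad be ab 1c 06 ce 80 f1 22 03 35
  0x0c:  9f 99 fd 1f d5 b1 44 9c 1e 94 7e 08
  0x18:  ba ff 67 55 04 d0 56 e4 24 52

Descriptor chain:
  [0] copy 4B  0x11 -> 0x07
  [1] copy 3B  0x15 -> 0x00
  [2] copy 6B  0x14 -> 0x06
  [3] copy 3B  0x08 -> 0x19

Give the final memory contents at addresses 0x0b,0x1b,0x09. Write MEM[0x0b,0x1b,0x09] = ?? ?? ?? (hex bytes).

MEM[0x0b,0x1b,0x09] = ff ba 08

[0] 0x11->0x07 len=4 : b1 44 9c 1e
[1] 0x15->0x00 len=3 : 94 7e 08
[2] 0x14->0x06 len=6 : 1e 94 7e 08 ba ff
[3] 0x08->0x19 len=3 : 7e 08 ba
query mem[0x0b]=0xff, mem[0x1b]=0xba, mem[0x09]=0x08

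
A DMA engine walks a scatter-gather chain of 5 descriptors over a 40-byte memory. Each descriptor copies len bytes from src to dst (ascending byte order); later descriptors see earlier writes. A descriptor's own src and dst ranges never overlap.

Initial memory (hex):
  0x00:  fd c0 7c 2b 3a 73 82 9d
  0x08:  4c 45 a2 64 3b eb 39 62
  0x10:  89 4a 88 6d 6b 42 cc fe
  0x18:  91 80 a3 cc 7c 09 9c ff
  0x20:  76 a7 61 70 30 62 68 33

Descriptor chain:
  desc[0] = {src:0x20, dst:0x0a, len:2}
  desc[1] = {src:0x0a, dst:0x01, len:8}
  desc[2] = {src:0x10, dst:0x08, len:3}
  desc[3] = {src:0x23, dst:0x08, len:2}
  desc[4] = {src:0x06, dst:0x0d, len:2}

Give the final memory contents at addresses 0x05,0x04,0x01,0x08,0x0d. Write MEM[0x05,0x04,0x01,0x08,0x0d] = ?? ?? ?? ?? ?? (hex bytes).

[0] 0x20->0x0a len=2 : 76 a7
[1] 0x0a->0x01 len=8 : 76 a7 3b eb 39 62 89 4a
[2] 0x10->0x08 len=3 : 89 4a 88
[3] 0x23->0x08 len=2 : 70 30
[4] 0x06->0x0d len=2 : 62 89
query mem[0x05]=0x39, mem[0x04]=0xeb, mem[0x01]=0x76, mem[0x08]=0x70, mem[0x0d]=0x62

MEM[0x05,0x04,0x01,0x08,0x0d] = 39 eb 76 70 62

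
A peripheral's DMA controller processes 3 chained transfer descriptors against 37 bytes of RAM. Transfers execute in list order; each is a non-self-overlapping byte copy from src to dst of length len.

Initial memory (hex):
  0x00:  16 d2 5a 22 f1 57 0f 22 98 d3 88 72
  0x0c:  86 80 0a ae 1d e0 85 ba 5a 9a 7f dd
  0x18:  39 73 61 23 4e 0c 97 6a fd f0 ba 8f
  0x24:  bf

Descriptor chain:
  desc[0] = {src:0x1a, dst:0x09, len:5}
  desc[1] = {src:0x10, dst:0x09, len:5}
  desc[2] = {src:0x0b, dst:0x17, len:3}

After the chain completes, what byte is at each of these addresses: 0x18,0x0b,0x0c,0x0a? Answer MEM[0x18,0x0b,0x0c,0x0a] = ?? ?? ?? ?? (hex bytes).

MEM[0x18,0x0b,0x0c,0x0a] = ba 85 ba e0

  after D0: wrote 5B at 0x09 = 61234e0c97
  after D1: wrote 5B at 0x09 = 1de085ba5a
  after D2: wrote 3B at 0x17 = 85ba5a
query mem[0x18]=0xba, mem[0x0b]=0x85, mem[0x0c]=0xba, mem[0x0a]=0xe0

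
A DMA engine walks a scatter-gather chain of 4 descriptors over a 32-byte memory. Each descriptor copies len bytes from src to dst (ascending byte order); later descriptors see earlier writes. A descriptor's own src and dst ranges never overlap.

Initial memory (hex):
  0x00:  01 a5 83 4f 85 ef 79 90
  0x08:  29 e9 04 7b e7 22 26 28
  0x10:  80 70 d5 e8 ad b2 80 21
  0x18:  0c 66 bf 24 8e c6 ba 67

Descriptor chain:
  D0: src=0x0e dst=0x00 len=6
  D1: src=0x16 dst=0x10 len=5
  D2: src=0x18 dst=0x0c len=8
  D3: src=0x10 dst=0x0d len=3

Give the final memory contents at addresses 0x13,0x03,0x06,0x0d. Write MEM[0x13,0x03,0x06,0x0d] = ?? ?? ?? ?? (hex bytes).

MEM[0x13,0x03,0x06,0x0d] = 67 70 79 8e

[0] 0x0e->0x00 len=6 : 26 28 80 70 d5 e8
[1] 0x16->0x10 len=5 : 80 21 0c 66 bf
[2] 0x18->0x0c len=8 : 0c 66 bf 24 8e c6 ba 67
[3] 0x10->0x0d len=3 : 8e c6 ba
query mem[0x13]=0x67, mem[0x03]=0x70, mem[0x06]=0x79, mem[0x0d]=0x8e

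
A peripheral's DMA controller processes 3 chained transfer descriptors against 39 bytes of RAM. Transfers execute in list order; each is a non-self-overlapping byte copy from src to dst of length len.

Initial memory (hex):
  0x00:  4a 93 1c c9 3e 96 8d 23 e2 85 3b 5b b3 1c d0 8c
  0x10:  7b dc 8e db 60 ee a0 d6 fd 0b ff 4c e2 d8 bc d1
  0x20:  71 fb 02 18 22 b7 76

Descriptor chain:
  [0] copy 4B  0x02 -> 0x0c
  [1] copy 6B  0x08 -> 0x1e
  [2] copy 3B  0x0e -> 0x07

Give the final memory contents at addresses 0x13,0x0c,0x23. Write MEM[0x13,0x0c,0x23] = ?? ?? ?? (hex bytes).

MEM[0x13,0x0c,0x23] = db 1c c9

[0] 0x02->0x0c len=4 : 1c c9 3e 96
[1] 0x08->0x1e len=6 : e2 85 3b 5b 1c c9
[2] 0x0e->0x07 len=3 : 3e 96 7b
query mem[0x13]=0xdb, mem[0x0c]=0x1c, mem[0x23]=0xc9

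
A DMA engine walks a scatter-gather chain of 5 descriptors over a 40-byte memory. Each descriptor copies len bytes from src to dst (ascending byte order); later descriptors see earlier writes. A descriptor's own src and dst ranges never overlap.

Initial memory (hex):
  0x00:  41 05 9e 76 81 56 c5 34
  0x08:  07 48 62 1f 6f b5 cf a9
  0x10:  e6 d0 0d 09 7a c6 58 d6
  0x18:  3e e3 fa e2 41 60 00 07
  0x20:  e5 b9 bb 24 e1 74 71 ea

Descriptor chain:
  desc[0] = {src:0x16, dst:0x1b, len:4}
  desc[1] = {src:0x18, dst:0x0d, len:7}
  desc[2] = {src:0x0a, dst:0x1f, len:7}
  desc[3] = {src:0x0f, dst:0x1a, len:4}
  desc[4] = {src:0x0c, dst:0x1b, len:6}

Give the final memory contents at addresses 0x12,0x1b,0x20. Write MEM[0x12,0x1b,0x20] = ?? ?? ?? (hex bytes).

  after D0: wrote 4B at 0x1b = 58d63ee3
  after D1: wrote 7B at 0x0d = 3ee3fa58d63ee3
  after D2: wrote 7B at 0x1f = 621f6f3ee3fa58
  after D3: wrote 4B at 0x1a = fa58d63e
  after D4: wrote 6B at 0x1b = 6f3ee3fa58d6
query mem[0x12]=0x3e, mem[0x1b]=0x6f, mem[0x20]=0xd6

MEM[0x12,0x1b,0x20] = 3e 6f d6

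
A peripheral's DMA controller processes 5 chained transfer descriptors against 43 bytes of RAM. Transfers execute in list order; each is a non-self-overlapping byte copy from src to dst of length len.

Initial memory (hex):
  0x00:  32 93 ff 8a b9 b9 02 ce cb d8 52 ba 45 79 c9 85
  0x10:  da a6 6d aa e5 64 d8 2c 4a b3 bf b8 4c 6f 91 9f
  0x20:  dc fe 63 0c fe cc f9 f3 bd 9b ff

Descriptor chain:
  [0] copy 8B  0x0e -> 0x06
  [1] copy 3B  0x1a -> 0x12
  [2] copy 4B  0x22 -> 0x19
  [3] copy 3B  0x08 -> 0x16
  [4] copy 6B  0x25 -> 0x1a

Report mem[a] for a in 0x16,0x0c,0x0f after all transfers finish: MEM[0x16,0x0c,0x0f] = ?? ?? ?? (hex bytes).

  after D0: wrote 8B at 0x06 = c985daa66daae564
  after D1: wrote 3B at 0x12 = bfb84c
  after D2: wrote 4B at 0x19 = 630cfecc
  after D3: wrote 3B at 0x16 = daa66d
  after D4: wrote 6B at 0x1a = ccf9f3bd9bff
query mem[0x16]=0xda, mem[0x0c]=0xe5, mem[0x0f]=0x85

MEM[0x16,0x0c,0x0f] = da e5 85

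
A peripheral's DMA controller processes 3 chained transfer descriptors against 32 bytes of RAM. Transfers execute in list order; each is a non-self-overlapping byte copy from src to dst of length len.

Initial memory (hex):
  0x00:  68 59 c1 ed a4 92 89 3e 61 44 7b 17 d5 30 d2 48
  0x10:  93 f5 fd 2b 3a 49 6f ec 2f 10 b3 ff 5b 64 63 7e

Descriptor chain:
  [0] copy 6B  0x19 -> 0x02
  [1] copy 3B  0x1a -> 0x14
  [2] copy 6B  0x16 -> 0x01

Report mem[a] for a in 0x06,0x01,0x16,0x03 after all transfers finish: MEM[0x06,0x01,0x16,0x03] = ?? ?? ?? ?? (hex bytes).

D0: mem[0x02..0x07] <- [10 b3 ff 5b 64 63]
D1: mem[0x14..0x16] <- [b3 ff 5b]
D2: mem[0x01..0x06] <- [5b ec 2f 10 b3 ff]
query mem[0x06]=0xff, mem[0x01]=0x5b, mem[0x16]=0x5b, mem[0x03]=0x2f

MEM[0x06,0x01,0x16,0x03] = ff 5b 5b 2f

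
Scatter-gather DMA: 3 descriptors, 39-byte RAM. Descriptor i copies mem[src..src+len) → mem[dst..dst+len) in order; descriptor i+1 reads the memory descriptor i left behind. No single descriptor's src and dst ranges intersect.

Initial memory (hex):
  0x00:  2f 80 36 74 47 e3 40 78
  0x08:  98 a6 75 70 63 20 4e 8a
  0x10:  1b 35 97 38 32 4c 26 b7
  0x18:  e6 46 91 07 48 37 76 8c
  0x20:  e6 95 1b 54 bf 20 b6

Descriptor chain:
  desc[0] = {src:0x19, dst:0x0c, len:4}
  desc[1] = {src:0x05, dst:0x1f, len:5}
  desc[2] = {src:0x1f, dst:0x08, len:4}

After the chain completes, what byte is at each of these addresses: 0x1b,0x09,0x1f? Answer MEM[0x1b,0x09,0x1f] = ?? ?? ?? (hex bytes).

MEM[0x1b,0x09,0x1f] = 07 40 e3

[0] 0x19->0x0c len=4 : 46 91 07 48
[1] 0x05->0x1f len=5 : e3 40 78 98 a6
[2] 0x1f->0x08 len=4 : e3 40 78 98
query mem[0x1b]=0x07, mem[0x09]=0x40, mem[0x1f]=0xe3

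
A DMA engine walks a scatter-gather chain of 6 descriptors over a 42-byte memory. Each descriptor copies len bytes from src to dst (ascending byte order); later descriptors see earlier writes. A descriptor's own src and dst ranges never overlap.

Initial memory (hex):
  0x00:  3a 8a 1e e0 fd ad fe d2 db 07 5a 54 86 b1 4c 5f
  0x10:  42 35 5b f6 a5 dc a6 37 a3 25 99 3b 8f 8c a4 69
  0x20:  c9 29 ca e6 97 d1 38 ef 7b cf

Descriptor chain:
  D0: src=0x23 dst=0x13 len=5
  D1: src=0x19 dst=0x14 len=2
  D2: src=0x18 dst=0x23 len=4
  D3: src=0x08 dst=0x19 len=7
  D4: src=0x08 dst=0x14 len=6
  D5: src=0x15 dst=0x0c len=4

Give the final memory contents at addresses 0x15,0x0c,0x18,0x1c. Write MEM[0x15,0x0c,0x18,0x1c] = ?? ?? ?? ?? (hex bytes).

[0] 0x23->0x13 len=5 : e6 97 d1 38 ef
[1] 0x19->0x14 len=2 : 25 99
[2] 0x18->0x23 len=4 : a3 25 99 3b
[3] 0x08->0x19 len=7 : db 07 5a 54 86 b1 4c
[4] 0x08->0x14 len=6 : db 07 5a 54 86 b1
[5] 0x15->0x0c len=4 : 07 5a 54 86
query mem[0x15]=0x07, mem[0x0c]=0x07, mem[0x18]=0x86, mem[0x1c]=0x54

MEM[0x15,0x0c,0x18,0x1c] = 07 07 86 54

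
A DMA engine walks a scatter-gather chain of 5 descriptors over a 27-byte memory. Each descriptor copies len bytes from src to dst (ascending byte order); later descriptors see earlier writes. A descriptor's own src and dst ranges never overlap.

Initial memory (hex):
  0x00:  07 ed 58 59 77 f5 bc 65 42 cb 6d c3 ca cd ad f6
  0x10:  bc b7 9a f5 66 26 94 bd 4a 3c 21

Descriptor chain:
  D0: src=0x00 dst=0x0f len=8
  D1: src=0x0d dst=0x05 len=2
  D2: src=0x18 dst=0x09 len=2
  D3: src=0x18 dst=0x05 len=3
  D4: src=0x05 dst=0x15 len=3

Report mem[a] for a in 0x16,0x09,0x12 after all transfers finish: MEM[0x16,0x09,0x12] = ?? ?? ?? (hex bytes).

[0] 0x00->0x0f len=8 : 07 ed 58 59 77 f5 bc 65
[1] 0x0d->0x05 len=2 : cd ad
[2] 0x18->0x09 len=2 : 4a 3c
[3] 0x18->0x05 len=3 : 4a 3c 21
[4] 0x05->0x15 len=3 : 4a 3c 21
query mem[0x16]=0x3c, mem[0x09]=0x4a, mem[0x12]=0x59

MEM[0x16,0x09,0x12] = 3c 4a 59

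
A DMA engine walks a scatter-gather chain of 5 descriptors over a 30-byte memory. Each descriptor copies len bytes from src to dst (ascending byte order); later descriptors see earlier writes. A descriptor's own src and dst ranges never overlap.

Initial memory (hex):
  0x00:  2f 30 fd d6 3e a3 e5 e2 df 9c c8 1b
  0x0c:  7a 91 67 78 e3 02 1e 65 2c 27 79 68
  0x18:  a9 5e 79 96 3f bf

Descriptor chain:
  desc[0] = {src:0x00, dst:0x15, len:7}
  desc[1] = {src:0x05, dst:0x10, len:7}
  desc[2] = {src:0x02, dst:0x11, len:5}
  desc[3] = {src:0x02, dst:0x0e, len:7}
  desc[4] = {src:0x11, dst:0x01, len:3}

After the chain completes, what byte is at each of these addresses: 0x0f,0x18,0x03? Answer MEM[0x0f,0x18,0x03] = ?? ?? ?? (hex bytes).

  after D0: wrote 7B at 0x15 = 2f30fdd63ea3e5
  after D1: wrote 7B at 0x10 = a3e5e2df9cc81b
  after D2: wrote 5B at 0x11 = fdd63ea3e5
  after D3: wrote 7B at 0x0e = fdd63ea3e5e2df
  after D4: wrote 3B at 0x01 = a3e5e2
query mem[0x0f]=0xd6, mem[0x18]=0xd6, mem[0x03]=0xe2

MEM[0x0f,0x18,0x03] = d6 d6 e2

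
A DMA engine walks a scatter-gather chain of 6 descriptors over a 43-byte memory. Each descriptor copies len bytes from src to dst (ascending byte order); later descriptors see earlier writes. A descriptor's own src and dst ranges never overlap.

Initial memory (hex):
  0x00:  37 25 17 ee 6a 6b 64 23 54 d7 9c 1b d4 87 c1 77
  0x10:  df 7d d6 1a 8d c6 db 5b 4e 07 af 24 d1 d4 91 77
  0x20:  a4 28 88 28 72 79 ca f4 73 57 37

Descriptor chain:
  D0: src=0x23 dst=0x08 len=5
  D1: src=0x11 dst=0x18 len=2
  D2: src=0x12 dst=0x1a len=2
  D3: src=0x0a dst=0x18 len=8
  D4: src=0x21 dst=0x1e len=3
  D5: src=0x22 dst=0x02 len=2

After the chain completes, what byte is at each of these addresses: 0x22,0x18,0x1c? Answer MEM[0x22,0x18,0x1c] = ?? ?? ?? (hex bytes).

D0: mem[0x08..0x0c] <- [28 72 79 ca f4]
D1: mem[0x18..0x19] <- [7d d6]
D2: mem[0x1a..0x1b] <- [d6 1a]
D3: mem[0x18..0x1f] <- [79 ca f4 87 c1 77 df 7d]
D4: mem[0x1e..0x20] <- [28 88 28]
D5: mem[0x02..0x03] <- [88 28]
query mem[0x22]=0x88, mem[0x18]=0x79, mem[0x1c]=0xc1

MEM[0x22,0x18,0x1c] = 88 79 c1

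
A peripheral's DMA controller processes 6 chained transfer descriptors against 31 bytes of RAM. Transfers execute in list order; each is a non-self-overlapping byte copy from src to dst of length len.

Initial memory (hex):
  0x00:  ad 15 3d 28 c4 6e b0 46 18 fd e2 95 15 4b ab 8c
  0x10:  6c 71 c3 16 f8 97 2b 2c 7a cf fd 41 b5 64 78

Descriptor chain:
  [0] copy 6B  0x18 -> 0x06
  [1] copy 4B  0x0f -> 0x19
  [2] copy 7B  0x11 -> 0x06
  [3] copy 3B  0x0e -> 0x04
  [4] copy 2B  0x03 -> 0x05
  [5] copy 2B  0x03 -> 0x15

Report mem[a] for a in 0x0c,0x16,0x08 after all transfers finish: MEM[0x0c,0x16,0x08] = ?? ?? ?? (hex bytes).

[0] 0x18->0x06 len=6 : 7a cf fd 41 b5 64
[1] 0x0f->0x19 len=4 : 8c 6c 71 c3
[2] 0x11->0x06 len=7 : 71 c3 16 f8 97 2b 2c
[3] 0x0e->0x04 len=3 : ab 8c 6c
[4] 0x03->0x05 len=2 : 28 ab
[5] 0x03->0x15 len=2 : 28 ab
query mem[0x0c]=0x2c, mem[0x16]=0xab, mem[0x08]=0x16

MEM[0x0c,0x16,0x08] = 2c ab 16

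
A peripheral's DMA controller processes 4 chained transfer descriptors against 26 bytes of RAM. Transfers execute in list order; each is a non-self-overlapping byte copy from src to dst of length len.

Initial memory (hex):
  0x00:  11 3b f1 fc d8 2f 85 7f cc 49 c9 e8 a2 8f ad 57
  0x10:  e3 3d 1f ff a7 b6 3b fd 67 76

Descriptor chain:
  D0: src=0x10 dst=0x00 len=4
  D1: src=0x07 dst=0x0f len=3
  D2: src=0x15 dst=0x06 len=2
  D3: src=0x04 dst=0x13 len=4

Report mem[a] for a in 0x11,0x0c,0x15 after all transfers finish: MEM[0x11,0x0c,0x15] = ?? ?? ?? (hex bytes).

MEM[0x11,0x0c,0x15] = 49 a2 b6

#0 dst[0x00+4] := {0xe3,0x3d,0x1f,0xff}
#1 dst[0x0f+3] := {0x7f,0xcc,0x49}
#2 dst[0x06+2] := {0xb6,0x3b}
#3 dst[0x13+4] := {0xd8,0x2f,0xb6,0x3b}
query mem[0x11]=0x49, mem[0x0c]=0xa2, mem[0x15]=0xb6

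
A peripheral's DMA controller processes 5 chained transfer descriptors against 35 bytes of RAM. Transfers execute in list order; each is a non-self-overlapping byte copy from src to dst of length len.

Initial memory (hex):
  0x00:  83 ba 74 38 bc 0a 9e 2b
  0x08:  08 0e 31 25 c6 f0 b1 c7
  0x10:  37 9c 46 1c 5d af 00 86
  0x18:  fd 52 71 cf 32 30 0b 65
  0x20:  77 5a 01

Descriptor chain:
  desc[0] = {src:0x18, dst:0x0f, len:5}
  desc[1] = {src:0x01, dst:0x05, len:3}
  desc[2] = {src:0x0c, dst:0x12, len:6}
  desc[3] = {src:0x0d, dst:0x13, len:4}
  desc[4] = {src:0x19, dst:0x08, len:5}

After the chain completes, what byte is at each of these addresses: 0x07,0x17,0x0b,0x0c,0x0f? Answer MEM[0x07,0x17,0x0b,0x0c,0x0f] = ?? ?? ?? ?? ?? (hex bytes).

  after D0: wrote 5B at 0x0f = fd5271cf32
  after D1: wrote 3B at 0x05 = ba7438
  after D2: wrote 6B at 0x12 = c6f0b1fd5271
  after D3: wrote 4B at 0x13 = f0b1fd52
  after D4: wrote 5B at 0x08 = 5271cf3230
query mem[0x07]=0x38, mem[0x17]=0x71, mem[0x0b]=0x32, mem[0x0c]=0x30, mem[0x0f]=0xfd

MEM[0x07,0x17,0x0b,0x0c,0x0f] = 38 71 32 30 fd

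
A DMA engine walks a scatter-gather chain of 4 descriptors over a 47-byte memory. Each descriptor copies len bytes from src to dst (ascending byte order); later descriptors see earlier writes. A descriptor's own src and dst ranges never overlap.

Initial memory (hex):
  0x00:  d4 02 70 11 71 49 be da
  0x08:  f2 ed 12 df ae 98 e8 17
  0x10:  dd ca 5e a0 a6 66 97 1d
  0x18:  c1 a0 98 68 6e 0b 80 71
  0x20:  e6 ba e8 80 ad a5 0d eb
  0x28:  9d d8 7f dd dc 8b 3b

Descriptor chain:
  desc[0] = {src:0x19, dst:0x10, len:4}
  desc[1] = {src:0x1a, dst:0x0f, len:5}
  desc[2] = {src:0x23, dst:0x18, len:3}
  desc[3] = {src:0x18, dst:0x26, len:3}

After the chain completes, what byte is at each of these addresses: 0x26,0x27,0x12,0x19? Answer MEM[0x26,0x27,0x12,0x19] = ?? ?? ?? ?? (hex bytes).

MEM[0x26,0x27,0x12,0x19] = 80 ad 0b ad

#0 dst[0x10+4] := {0xa0,0x98,0x68,0x6e}
#1 dst[0x0f+5] := {0x98,0x68,0x6e,0x0b,0x80}
#2 dst[0x18+3] := {0x80,0xad,0xa5}
#3 dst[0x26+3] := {0x80,0xad,0xa5}
query mem[0x26]=0x80, mem[0x27]=0xad, mem[0x12]=0x0b, mem[0x19]=0xad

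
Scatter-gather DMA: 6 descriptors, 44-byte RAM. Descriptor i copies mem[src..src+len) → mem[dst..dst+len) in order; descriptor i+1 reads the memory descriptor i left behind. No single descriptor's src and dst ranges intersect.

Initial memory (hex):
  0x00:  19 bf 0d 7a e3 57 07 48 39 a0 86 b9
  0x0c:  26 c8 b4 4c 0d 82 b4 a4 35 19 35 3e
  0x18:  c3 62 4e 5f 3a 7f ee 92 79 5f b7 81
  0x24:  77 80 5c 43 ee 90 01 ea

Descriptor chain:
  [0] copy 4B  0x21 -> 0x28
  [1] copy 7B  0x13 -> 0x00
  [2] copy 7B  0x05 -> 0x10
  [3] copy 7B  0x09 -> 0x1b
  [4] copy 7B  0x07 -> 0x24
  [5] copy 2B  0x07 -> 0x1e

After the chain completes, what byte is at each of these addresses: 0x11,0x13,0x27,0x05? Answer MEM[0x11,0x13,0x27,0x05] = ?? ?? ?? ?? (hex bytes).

MEM[0x11,0x13,0x27,0x05] = 62 39 86 c3

[0] 0x21->0x28 len=4 : 5f b7 81 77
[1] 0x13->0x00 len=7 : a4 35 19 35 3e c3 62
[2] 0x05->0x10 len=7 : c3 62 48 39 a0 86 b9
[3] 0x09->0x1b len=7 : a0 86 b9 26 c8 b4 4c
[4] 0x07->0x24 len=7 : 48 39 a0 86 b9 26 c8
[5] 0x07->0x1e len=2 : 48 39
query mem[0x11]=0x62, mem[0x13]=0x39, mem[0x27]=0x86, mem[0x05]=0xc3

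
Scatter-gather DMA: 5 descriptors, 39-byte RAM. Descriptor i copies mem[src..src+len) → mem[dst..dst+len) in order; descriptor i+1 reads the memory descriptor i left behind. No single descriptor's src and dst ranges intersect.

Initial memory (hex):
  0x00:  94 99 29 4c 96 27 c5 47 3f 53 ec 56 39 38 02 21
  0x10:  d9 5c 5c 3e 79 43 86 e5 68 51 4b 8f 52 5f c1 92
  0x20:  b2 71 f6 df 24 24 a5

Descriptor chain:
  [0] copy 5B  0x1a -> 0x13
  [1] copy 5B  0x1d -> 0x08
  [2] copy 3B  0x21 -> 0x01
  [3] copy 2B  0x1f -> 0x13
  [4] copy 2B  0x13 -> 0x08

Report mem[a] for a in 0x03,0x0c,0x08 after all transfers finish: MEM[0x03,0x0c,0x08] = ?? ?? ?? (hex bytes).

MEM[0x03,0x0c,0x08] = df 71 92

  after D0: wrote 5B at 0x13 = 4b8f525fc1
  after D1: wrote 5B at 0x08 = 5fc192b271
  after D2: wrote 3B at 0x01 = 71f6df
  after D3: wrote 2B at 0x13 = 92b2
  after D4: wrote 2B at 0x08 = 92b2
query mem[0x03]=0xdf, mem[0x0c]=0x71, mem[0x08]=0x92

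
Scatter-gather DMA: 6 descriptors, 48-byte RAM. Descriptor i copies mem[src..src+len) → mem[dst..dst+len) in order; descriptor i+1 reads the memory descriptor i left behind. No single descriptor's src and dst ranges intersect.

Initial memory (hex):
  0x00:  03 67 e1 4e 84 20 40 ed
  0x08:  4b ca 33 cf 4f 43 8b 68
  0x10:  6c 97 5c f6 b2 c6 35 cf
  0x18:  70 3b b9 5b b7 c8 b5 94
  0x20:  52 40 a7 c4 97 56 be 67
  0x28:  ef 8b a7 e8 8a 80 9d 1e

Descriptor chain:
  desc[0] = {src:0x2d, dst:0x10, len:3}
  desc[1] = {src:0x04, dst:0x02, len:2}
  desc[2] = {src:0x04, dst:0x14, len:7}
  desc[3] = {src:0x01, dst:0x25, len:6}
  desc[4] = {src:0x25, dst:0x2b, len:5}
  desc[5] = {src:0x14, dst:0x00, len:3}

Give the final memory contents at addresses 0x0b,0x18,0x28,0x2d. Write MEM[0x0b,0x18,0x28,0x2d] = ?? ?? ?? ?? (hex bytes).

D0: mem[0x10..0x12] <- [80 9d 1e]
D1: mem[0x02..0x03] <- [84 20]
D2: mem[0x14..0x1a] <- [84 20 40 ed 4b ca 33]
D3: mem[0x25..0x2a] <- [67 84 20 84 20 40]
D4: mem[0x2b..0x2f] <- [67 84 20 84 20]
D5: mem[0x00..0x02] <- [84 20 40]
query mem[0x0b]=0xcf, mem[0x18]=0x4b, mem[0x28]=0x84, mem[0x2d]=0x20

MEM[0x0b,0x18,0x28,0x2d] = cf 4b 84 20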